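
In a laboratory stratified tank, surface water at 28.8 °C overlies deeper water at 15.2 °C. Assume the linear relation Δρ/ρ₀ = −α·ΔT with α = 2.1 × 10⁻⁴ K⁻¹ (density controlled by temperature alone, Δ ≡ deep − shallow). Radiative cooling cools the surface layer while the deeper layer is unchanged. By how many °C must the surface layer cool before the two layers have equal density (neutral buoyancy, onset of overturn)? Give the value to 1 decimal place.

With temperature the only control, equal density requires T_surf′ = T_deep.
T_surf′ = 15.2 °C.
Cooling required: 28.8 − 15.2 = 13.6 °C.

13.6 °C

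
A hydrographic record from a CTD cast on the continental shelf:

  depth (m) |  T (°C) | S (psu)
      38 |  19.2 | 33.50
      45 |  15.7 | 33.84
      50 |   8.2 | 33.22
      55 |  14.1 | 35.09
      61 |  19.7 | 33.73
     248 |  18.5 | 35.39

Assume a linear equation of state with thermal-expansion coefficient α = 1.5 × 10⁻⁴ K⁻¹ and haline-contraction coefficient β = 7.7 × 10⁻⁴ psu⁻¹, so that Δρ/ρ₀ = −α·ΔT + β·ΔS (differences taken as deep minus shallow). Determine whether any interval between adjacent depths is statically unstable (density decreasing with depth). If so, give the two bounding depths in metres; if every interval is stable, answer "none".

Evaluate Δρ/ρ₀ = −αΔT + βΔS across each adjacent pair:
  38–45 m: −αΔT+βΔS = −(1.5 × 10⁻⁴)(-3.5)+(7.7 × 10⁻⁴)(+0.34) = 7.9 × 10⁻⁴ → stable
  45–50 m: −αΔT+βΔS = −(1.5 × 10⁻⁴)(-7.5)+(7.7 × 10⁻⁴)(-0.62) = 6.5 × 10⁻⁴ → stable
  50–55 m: −αΔT+βΔS = −(1.5 × 10⁻⁴)(+5.9)+(7.7 × 10⁻⁴)(+1.87) = 5.5 × 10⁻⁴ → stable
  55–61 m: −αΔT+βΔS = −(1.5 × 10⁻⁴)(+5.6)+(7.7 × 10⁻⁴)(-1.36) = -1.9 × 10⁻³ → UNSTABLE
  61–248 m: −αΔT+βΔS = −(1.5 × 10⁻⁴)(-1.2)+(7.7 × 10⁻⁴)(+1.66) = 1.5 × 10⁻³ → stable
The 55–61 m interval has Δρ < 0: lighter water underlies denser water.

55–61 m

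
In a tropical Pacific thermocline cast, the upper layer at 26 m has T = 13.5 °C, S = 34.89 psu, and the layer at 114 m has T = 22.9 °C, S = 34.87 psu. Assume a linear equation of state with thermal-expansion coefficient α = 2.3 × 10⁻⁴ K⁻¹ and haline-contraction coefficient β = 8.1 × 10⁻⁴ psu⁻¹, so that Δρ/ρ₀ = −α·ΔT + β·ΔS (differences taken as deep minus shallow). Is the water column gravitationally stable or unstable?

unstable

ΔT = 22.9 − 13.5 = +9.4 K and ΔS = 34.87 − 34.89 = -0.02 psu (deep − shallow).
−αΔT = -2.162 × 10⁻³; βΔS = -1.62 × 10⁻⁵; sum Δρ/ρ₀ = -2.1782 × 10⁻³.
Δρ/ρ₀ < 0, so Δρ < 0: deeper water is lighter → statically unstable; the column would overturn.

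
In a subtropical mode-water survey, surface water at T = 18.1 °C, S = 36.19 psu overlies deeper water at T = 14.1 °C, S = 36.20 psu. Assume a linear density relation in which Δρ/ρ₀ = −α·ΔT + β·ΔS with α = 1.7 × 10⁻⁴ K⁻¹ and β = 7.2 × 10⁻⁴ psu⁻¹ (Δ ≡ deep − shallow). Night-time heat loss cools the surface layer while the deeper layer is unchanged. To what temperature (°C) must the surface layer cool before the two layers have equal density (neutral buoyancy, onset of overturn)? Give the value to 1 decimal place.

Neutral buoyancy requires Δρ = 0, i.e. −α(T_deep − T_surf′) + β(S_deep − S_surf) = 0.
T_surf′ = T_deep − (β/α)·ΔS = 14.1 − (7.2 × 10⁻⁴/1.7 × 10⁻⁴)·(+0.01) = 14.058 °C.
Cooling required: 18.1 − (14.058) = 4.042 °C.

14.1 °C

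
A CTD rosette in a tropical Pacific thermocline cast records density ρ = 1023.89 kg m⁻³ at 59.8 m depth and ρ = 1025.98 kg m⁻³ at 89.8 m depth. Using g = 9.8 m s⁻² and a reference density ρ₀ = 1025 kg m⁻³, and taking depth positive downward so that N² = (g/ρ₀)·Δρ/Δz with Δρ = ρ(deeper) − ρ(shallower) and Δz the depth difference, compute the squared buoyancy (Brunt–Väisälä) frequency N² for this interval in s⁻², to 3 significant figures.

Δρ = 1025.98 − 1023.89 = 2.09 kg m⁻³ over Δz = 89.8 − 59.8 = 30 m.
N² = (9.8/1025) × (2.09/30) = 6.6608 × 10⁻⁴ s⁻² ≈ 6.66 × 10⁻⁴ s⁻².

6.66 × 10⁻⁴ s⁻²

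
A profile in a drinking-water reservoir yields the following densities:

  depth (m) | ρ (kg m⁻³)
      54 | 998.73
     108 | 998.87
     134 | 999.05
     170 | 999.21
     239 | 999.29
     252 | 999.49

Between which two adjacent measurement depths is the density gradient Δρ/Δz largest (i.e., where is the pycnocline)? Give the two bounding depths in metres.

239–252 m

Compute the density gradient over each adjacent pair:
  54–108 m: Δρ/Δz = 0.14/54 = 2.6 × 10⁻³ kg m⁻⁴
  108–134 m: Δρ/Δz = 0.18/26 = 6.9 × 10⁻³ kg m⁻⁴
  134–170 m: Δρ/Δz = 0.16/36 = 4.4 × 10⁻³ kg m⁻⁴
  170–239 m: Δρ/Δz = 0.08/69 = 1.2 × 10⁻³ kg m⁻⁴
  239–252 m: Δρ/Δz = 0.20/13 = 0.015 kg m⁻⁴
The largest gradient is in the 239–252 m interval — the pycnocline.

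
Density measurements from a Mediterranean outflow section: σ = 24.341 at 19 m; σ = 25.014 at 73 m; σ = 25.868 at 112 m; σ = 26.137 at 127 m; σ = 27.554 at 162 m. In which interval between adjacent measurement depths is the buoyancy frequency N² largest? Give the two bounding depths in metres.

Compute the density gradient over each adjacent pair:
  19–73 m: Δρ/Δz = 0.673/54 = 0.012 kg m⁻⁴
  73–112 m: Δρ/Δz = 0.854/39 = 0.022 kg m⁻⁴
  112–127 m: Δρ/Δz = 0.269/15 = 0.018 kg m⁻⁴
  127–162 m: Δρ/Δz = 1.417/35 = 0.040 kg m⁻⁴
The largest gradient is in the 127–162 m interval — the pycnocline.

127–162 m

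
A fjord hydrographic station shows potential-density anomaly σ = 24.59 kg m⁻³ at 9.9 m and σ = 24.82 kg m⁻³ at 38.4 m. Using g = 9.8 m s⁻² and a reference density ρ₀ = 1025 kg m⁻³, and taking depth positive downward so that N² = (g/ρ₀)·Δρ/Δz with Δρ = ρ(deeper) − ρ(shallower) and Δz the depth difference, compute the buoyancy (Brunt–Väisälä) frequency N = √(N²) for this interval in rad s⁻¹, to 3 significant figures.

Δρ = 1024.82 − 1024.59 = 0.23 kg m⁻³ over Δz = 38.4 − 9.9 = 28.5 m.
N² = (9.8/1025) × (0.23/28.5) = 7.7159 × 10⁻⁵ s⁻².
N = √(7.7159 × 10⁻⁵) = 8.7840 × 10⁻³ rad s⁻¹ ≈ 8.78 × 10⁻³ rad s⁻¹.

8.78 × 10⁻³ rad s⁻¹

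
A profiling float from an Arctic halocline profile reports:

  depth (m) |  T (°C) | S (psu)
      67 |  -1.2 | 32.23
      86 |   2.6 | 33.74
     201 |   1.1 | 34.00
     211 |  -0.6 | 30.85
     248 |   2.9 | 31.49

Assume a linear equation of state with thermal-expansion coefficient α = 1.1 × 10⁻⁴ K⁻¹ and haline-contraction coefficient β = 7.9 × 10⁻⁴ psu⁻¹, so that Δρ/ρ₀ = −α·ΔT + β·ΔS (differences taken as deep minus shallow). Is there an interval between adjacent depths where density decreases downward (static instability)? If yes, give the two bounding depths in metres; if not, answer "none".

Evaluate Δρ/ρ₀ = −αΔT + βΔS across each adjacent pair:
  67–86 m: −αΔT+βΔS = −(1.1 × 10⁻⁴)(+3.8)+(7.9 × 10⁻⁴)(+1.51) = 7.7 × 10⁻⁴ → stable
  86–201 m: −αΔT+βΔS = −(1.1 × 10⁻⁴)(-1.5)+(7.9 × 10⁻⁴)(+0.26) = 3.7 × 10⁻⁴ → stable
  201–211 m: −αΔT+βΔS = −(1.1 × 10⁻⁴)(-1.7)+(7.9 × 10⁻⁴)(-3.15) = -2.3 × 10⁻³ → UNSTABLE
  211–248 m: −αΔT+βΔS = −(1.1 × 10⁻⁴)(+3.5)+(7.9 × 10⁻⁴)(+0.64) = 1.2 × 10⁻⁴ → stable
The 201–211 m interval has Δρ < 0: lighter water underlies denser water.

201–211 m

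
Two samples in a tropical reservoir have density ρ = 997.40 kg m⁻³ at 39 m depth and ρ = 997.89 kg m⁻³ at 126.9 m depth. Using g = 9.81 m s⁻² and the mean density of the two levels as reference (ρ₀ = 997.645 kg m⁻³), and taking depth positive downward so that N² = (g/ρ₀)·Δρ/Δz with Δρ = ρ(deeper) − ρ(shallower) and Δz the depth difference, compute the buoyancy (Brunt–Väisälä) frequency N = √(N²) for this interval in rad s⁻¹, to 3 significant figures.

7.40 × 10⁻³ rad s⁻¹

Δρ = 997.89 − 997.40 = 0.49 kg m⁻³ over Δz = 126.9 − 39 = 87.9 m.
N² = (9.81/997.645) × (0.49/87.9) = 5.4815 × 10⁻⁵ s⁻².
N = √(5.4815 × 10⁻⁵) = 7.4037 × 10⁻³ rad s⁻¹ ≈ 7.40 × 10⁻³ rad s⁻¹.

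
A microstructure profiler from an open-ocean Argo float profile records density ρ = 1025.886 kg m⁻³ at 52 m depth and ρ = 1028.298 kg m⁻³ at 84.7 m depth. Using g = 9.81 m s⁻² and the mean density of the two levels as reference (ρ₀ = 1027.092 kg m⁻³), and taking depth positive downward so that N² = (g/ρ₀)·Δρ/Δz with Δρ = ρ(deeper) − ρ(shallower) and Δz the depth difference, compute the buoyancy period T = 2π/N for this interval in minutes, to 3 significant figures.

3.95 min

Δρ = 1028.298 − 1025.886 = 2.412 kg m⁻³ over Δz = 84.7 − 52 = 32.7 m.
N² = (9.81/1027.092) × (2.412/32.7) = 7.0451 × 10⁻⁴ s⁻².
N = √(7.0451 × 10⁻⁴) = 0.026543 rad s⁻¹, so T = 2π/N = 236.72 s = 3.9453 min ≈ 3.95 min.
A positive N² confirms static stability across the interval.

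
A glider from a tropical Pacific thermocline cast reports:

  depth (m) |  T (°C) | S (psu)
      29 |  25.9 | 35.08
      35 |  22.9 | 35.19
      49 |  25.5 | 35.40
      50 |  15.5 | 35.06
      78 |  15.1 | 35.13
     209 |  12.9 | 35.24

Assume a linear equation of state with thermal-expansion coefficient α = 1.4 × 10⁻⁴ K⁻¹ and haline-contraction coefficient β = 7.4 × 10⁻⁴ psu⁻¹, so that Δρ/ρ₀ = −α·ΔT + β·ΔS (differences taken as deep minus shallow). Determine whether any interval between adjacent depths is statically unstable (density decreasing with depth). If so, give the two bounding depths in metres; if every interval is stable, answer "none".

Evaluate Δρ/ρ₀ = −αΔT + βΔS across each adjacent pair:
  29–35 m: −αΔT+βΔS = −(1.4 × 10⁻⁴)(-3.0)+(7.4 × 10⁻⁴)(+0.11) = 5.0 × 10⁻⁴ → stable
  35–49 m: −αΔT+βΔS = −(1.4 × 10⁻⁴)(+2.6)+(7.4 × 10⁻⁴)(+0.21) = -2.1 × 10⁻⁴ → UNSTABLE
  49–50 m: −αΔT+βΔS = −(1.4 × 10⁻⁴)(-10.0)+(7.4 × 10⁻⁴)(-0.34) = 1.1 × 10⁻³ → stable
  50–78 m: −αΔT+βΔS = −(1.4 × 10⁻⁴)(-0.4)+(7.4 × 10⁻⁴)(+0.07) = 1.1 × 10⁻⁴ → stable
  78–209 m: −αΔT+βΔS = −(1.4 × 10⁻⁴)(-2.2)+(7.4 × 10⁻⁴)(+0.11) = 3.9 × 10⁻⁴ → stable
The 35–49 m interval has Δρ < 0: lighter water underlies denser water.

35–49 m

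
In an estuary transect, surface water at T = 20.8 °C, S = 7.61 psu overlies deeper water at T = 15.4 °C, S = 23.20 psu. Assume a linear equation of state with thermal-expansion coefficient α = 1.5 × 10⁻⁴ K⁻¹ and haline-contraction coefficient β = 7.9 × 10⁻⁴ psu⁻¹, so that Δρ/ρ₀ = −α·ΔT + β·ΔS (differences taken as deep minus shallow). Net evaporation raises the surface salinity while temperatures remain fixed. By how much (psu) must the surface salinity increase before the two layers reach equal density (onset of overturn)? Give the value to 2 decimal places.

16.62 psu

Neutral buoyancy requires −α(T_deep − T_surf) + β(S_deep − S_surf′) = 0.
S_surf′ = S_deep − (α/β)·ΔT = 23.20 − (1.5 × 10⁻⁴/7.9 × 10⁻⁴)·(-5.4) = 24.2253 psu.
Increase required: 24.2253 − 7.61 = 16.6153 psu.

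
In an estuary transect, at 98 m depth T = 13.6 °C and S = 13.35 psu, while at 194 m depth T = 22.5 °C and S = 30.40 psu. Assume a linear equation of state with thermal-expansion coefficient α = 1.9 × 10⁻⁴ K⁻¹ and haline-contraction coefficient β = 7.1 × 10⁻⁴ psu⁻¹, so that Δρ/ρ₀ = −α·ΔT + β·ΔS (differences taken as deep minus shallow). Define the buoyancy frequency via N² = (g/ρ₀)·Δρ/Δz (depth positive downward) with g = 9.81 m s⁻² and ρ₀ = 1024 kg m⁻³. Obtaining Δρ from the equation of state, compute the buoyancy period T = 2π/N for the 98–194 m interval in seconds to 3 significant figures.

193 s

ΔT = +8.9 K, ΔS = +17.05 psu (deep − shallow).
Δρ/ρ₀ = −αΔT + βΔS = -1.691 × 10⁻³ + 0.0121055 = 0.0104145, so Δρ ≈ 10.66 kg m⁻³.
N² = (g/ρ₀)·Δρ/Δz = g·(Δρ/ρ₀)/Δz = 9.81 × 0.0104145 / 96 = 1.0642 × 10⁻³ s⁻².
N = √(1.0642 × 10⁻³) = 0.032622 rad s⁻¹ → T = 2π/N = 192.61 s ≈ 193 s.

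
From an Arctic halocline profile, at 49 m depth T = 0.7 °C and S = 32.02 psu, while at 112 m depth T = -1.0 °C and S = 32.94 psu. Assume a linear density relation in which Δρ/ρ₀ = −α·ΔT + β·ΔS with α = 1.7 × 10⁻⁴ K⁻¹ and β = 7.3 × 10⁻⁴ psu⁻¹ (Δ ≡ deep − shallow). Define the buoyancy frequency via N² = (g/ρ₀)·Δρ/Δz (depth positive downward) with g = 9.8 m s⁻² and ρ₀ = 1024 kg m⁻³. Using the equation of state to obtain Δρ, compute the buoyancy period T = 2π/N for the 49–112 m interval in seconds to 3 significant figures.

514 s

ΔT = -1.7 K, ΔS = +0.92 psu (deep − shallow).
Δρ/ρ₀ = −αΔT + βΔS = 2.89 × 10⁻⁴ + 6.716 × 10⁻⁴ = 9.606 × 10⁻⁴, so Δρ ≈ 0.9837 kg m⁻³.
N² = (g/ρ₀)·Δρ/Δz = g·(Δρ/ρ₀)/Δz = 9.8 × 9.606 × 10⁻⁴ / 63 = 1.4943 × 10⁻⁴ s⁻².
N = √(1.4943 × 10⁻⁴) = 0.012224 rad s⁻¹ → T = 2π/N = 514.00 s ≈ 514 s.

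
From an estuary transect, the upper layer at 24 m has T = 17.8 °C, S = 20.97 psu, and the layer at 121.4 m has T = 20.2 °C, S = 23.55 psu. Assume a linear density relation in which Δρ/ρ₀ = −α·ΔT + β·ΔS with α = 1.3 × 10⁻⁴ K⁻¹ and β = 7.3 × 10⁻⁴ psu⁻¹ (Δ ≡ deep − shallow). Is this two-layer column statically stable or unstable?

stable

ΔT = 20.2 − 17.8 = +2.4 K and ΔS = 23.55 − 20.97 = +2.58 psu (deep − shallow).
−αΔT = -3.12 × 10⁻⁴; βΔS = 1.8834 × 10⁻³; sum Δρ/ρ₀ = 1.5714 × 10⁻³.
Δρ/ρ₀ > 0, so Δρ > 0: deeper water is denser → statically stable.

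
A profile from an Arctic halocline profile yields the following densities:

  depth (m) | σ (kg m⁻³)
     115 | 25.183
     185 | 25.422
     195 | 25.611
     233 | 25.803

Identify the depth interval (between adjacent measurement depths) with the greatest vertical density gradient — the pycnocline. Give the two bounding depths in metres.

185–195 m

Compute the density gradient over each adjacent pair:
  115–185 m: Δρ/Δz = 0.239/70 = 3.4 × 10⁻³ kg m⁻⁴
  185–195 m: Δρ/Δz = 0.189/10 = 0.019 kg m⁻⁴
  195–233 m: Δρ/Δz = 0.192/38 = 5.1 × 10⁻³ kg m⁻⁴
The largest gradient is in the 185–195 m interval — the pycnocline.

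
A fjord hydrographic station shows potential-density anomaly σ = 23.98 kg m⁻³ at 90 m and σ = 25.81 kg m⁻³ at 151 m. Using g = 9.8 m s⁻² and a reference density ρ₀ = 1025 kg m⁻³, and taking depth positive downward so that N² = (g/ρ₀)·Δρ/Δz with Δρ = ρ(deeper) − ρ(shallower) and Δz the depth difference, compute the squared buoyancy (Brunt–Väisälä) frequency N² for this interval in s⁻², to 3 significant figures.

2.87 × 10⁻⁴ s⁻²

Δρ = 1025.81 − 1023.98 = 1.83 kg m⁻³ over Δz = 151 − 90 = 61 m.
N² = (9.8/1025) × (1.83/61) = 2.8683 × 10⁻⁴ s⁻² ≈ 2.87 × 10⁻⁴ s⁻².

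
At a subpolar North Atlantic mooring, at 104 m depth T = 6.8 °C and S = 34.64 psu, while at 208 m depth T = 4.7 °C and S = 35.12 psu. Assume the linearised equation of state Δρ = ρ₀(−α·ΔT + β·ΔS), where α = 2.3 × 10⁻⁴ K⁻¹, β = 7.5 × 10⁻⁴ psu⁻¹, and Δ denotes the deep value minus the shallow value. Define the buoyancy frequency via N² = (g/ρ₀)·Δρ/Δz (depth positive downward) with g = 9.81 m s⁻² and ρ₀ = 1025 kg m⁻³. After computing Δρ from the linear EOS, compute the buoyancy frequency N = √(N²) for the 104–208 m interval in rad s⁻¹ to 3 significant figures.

ΔT = -2.1 K, ΔS = +0.48 psu (deep − shallow).
Δρ/ρ₀ = −αΔT + βΔS = 4.83 × 10⁻⁴ + 3.60 × 10⁻⁴ = 8.43 × 10⁻⁴, so Δρ ≈ 0.8641 kg m⁻³.
N² = (g/ρ₀)·Δρ/Δz = g·(Δρ/ρ₀)/Δz = 9.81 × 8.43 × 10⁻⁴ / 104 = 7.9518 × 10⁻⁵ s⁻².
N = √(7.9518 × 10⁻⁵) = 8.9173 × 10⁻³ rad s⁻¹ ≈ 8.92 × 10⁻³ rad s⁻¹.

8.92 × 10⁻³ rad s⁻¹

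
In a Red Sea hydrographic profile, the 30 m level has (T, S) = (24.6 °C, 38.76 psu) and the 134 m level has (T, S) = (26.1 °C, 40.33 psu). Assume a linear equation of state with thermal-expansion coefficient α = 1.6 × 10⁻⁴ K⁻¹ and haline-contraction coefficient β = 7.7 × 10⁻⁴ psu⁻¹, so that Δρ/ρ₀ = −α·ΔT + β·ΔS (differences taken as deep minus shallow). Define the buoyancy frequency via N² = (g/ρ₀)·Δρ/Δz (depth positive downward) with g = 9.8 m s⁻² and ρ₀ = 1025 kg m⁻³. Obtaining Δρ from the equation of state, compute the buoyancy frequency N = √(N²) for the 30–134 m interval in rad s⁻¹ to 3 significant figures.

9.56 × 10⁻³ rad s⁻¹

ΔT = +1.5 K, ΔS = +1.57 psu (deep − shallow).
Δρ/ρ₀ = −αΔT + βΔS = -2.40 × 10⁻⁴ + 1.2089 × 10⁻³ = 9.689 × 10⁻⁴, so Δρ ≈ 0.9931 kg m⁻³.
N² = (g/ρ₀)·Δρ/Δz = g·(Δρ/ρ₀)/Δz = 9.8 × 9.689 × 10⁻⁴ / 104 = 9.1300 × 10⁻⁵ s⁻².
N = √(9.1300 × 10⁻⁵) = 9.5551 × 10⁻³ rad s⁻¹ ≈ 9.56 × 10⁻³ rad s⁻¹.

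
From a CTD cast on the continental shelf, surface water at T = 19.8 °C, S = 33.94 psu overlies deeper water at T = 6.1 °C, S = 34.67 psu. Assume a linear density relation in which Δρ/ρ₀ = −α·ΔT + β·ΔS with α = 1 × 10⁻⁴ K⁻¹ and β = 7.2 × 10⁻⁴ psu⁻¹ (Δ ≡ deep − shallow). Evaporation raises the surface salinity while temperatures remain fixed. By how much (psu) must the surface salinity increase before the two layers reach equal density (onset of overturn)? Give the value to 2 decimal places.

2.63 psu

Neutral buoyancy requires −α(T_deep − T_surf) + β(S_deep − S_surf′) = 0.
S_surf′ = S_deep − (α/β)·ΔT = 34.67 − (1 × 10⁻⁴/7.2 × 10⁻⁴)·(-13.7) = 36.5728 psu.
Increase required: 36.5728 − 33.94 = 2.6328 psu.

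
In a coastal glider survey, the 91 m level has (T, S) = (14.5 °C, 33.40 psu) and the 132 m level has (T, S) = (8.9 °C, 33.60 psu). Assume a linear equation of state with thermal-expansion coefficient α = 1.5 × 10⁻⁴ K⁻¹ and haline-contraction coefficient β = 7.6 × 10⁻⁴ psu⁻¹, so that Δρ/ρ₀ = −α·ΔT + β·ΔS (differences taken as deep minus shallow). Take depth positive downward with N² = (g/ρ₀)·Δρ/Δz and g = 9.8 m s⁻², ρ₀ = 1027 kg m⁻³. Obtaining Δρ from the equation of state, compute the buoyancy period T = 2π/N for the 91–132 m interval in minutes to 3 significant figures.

ΔT = -5.6 K, ΔS = +0.20 psu (deep − shallow).
Δρ/ρ₀ = −αΔT + βΔS = 8.40 × 10⁻⁴ + 1.52 × 10⁻⁴ = 9.92 × 10⁻⁴, so Δρ ≈ 1.019 kg m⁻³.
N² = (g/ρ₀)·Δρ/Δz = g·(Δρ/ρ₀)/Δz = 9.8 × 9.92 × 10⁻⁴ / 41 = 2.3711 × 10⁻⁴ s⁻².
N = √(2.3711 × 10⁻⁴) = 0.015398 rad s⁻¹ → T = 2π/N = 408.05 s = 6.8008 min ≈ 6.80 min.

6.80 min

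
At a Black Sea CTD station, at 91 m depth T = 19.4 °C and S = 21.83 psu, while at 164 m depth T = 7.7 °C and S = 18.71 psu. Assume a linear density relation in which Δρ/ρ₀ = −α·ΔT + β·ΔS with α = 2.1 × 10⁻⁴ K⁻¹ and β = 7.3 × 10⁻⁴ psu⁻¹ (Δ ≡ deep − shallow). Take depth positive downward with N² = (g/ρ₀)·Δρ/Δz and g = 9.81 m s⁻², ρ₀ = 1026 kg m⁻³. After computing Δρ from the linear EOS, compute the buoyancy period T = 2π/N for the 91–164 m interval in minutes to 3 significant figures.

ΔT = -11.7 K, ΔS = -3.12 psu (deep − shallow).
Δρ/ρ₀ = −αΔT + βΔS = 2.457 × 10⁻³ − 2.2776 × 10⁻³ = 1.794 × 10⁻⁴, so Δρ ≈ 0.1841 kg m⁻³.
N² = (g/ρ₀)·Δρ/Δz = g·(Δρ/ρ₀)/Δz = 9.81 × 1.794 × 10⁻⁴ / 73 = 2.4108 × 10⁻⁵ s⁻².
N = √(2.4108 × 10⁻⁵) = 4.9100 × 10⁻³ rad s⁻¹ → T = 2π/N = 1.2797 × 10³ s = 21.328 min ≈ 21.3 min.

21.3 min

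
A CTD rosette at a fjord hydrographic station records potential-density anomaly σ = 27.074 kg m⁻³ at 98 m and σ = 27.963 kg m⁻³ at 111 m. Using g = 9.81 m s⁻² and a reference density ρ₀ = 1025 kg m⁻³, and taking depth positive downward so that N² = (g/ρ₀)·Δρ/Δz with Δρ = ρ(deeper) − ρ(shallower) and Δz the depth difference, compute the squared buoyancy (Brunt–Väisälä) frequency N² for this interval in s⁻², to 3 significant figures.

Δρ = 1027.963 − 1027.074 = 0.889 kg m⁻³ over Δz = 111 − 98 = 13 m.
N² = (9.81/1025) × (0.889/13) = 6.5449 × 10⁻⁴ s⁻² ≈ 6.54 × 10⁻⁴ s⁻².

6.54 × 10⁻⁴ s⁻²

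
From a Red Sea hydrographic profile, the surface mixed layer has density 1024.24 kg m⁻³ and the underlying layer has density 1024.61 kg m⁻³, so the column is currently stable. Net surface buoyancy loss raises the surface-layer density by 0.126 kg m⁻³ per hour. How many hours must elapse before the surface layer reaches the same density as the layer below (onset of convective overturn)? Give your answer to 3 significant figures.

2.94 hours

Density deficit of the surface layer: 1024.61 − 1024.24 = 0.37 kg m⁻³.
Required change = 0.37 / 0.126 = 2.94 hours.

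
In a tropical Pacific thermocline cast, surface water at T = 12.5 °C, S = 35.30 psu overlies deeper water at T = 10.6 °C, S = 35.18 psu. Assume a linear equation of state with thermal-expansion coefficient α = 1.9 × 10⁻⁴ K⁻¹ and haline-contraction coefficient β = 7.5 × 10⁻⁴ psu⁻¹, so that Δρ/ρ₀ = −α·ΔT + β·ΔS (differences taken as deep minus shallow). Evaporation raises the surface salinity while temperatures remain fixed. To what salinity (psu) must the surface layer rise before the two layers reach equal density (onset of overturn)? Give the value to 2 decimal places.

Neutral buoyancy requires −α(T_deep − T_surf) + β(S_deep − S_surf′) = 0.
S_surf′ = S_deep − (α/β)·ΔT = 35.18 − (1.9 × 10⁻⁴/7.5 × 10⁻⁴)·(-1.9) = 35.6613 psu.
Increase required: 35.6613 − 35.30 = 0.3613 psu.

35.66 psu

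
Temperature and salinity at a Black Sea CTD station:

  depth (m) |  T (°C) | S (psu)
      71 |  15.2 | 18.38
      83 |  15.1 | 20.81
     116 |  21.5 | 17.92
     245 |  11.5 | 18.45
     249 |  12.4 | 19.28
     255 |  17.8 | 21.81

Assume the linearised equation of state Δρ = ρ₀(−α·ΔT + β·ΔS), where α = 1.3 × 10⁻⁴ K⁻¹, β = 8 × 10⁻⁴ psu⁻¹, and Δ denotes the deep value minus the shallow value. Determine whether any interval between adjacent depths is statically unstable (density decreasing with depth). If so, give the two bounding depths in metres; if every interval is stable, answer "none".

Evaluate Δρ/ρ₀ = −αΔT + βΔS across each adjacent pair:
  71–83 m: −αΔT+βΔS = −(1.3 × 10⁻⁴)(-0.1)+(8 × 10⁻⁴)(+2.43) = 2.0 × 10⁻³ → stable
  83–116 m: −αΔT+βΔS = −(1.3 × 10⁻⁴)(+6.4)+(8 × 10⁻⁴)(-2.89) = -3.1 × 10⁻³ → UNSTABLE
  116–245 m: −αΔT+βΔS = −(1.3 × 10⁻⁴)(-10.0)+(8 × 10⁻⁴)(+0.53) = 1.7 × 10⁻³ → stable
  245–249 m: −αΔT+βΔS = −(1.3 × 10⁻⁴)(+0.9)+(8 × 10⁻⁴)(+0.83) = 5.5 × 10⁻⁴ → stable
  249–255 m: −αΔT+βΔS = −(1.3 × 10⁻⁴)(+5.4)+(8 × 10⁻⁴)(+2.53) = 1.3 × 10⁻³ → stable
The 83–116 m interval has Δρ < 0: lighter water underlies denser water.

83–116 m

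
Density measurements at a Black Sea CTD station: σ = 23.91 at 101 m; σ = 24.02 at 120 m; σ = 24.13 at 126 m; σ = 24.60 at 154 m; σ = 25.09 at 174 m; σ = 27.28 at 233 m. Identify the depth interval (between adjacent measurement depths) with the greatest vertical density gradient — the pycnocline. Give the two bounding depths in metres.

174–233 m

Compute the density gradient over each adjacent pair:
  101–120 m: Δρ/Δz = 0.11/19 = 5.8 × 10⁻³ kg m⁻⁴
  120–126 m: Δρ/Δz = 0.11/6 = 0.018 kg m⁻⁴
  126–154 m: Δρ/Δz = 0.47/28 = 0.017 kg m⁻⁴
  154–174 m: Δρ/Δz = 0.49/20 = 0.025 kg m⁻⁴
  174–233 m: Δρ/Δz = 2.19/59 = 0.037 kg m⁻⁴
The largest gradient is in the 174–233 m interval — the pycnocline.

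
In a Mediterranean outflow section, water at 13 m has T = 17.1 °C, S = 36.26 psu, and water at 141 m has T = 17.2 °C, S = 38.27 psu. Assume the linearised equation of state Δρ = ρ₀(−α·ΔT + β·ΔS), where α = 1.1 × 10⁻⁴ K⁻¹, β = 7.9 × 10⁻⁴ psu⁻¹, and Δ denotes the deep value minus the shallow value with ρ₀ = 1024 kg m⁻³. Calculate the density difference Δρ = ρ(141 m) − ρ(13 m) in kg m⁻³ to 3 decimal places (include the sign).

+1.615 kg m⁻³

ΔT = +0.1 K, ΔS = +2.01 psu (deep − shallow).
Δρ/ρ₀ = −(1.1 × 10⁻⁴)(+0.1) + (7.9 × 10⁻⁴)(+2.01) = 1.5769 × 10⁻³.
Δρ = 1024 × (1.5769 × 10⁻³) = +1.615 kg m⁻³.
Positive Δρ: denser below, stable.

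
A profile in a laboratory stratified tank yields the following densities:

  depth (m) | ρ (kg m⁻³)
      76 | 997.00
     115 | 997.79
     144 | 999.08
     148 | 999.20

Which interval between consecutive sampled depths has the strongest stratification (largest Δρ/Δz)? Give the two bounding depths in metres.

Compute the density gradient over each adjacent pair:
  76–115 m: Δρ/Δz = 0.79/39 = 0.020 kg m⁻⁴
  115–144 m: Δρ/Δz = 1.29/29 = 0.044 kg m⁻⁴
  144–148 m: Δρ/Δz = 0.12/4 = 0.030 kg m⁻⁴
The largest gradient is in the 115–144 m interval — the pycnocline.

115–144 m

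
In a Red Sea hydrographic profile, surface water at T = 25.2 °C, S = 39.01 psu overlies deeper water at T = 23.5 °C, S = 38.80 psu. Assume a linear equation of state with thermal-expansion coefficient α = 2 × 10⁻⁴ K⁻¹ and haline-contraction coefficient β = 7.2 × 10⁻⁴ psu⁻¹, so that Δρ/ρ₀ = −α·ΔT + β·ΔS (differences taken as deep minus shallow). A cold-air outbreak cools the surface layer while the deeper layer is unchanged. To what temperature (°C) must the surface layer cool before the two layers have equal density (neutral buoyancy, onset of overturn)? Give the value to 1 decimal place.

Neutral buoyancy requires Δρ = 0, i.e. −α(T_deep − T_surf′) + β(S_deep − S_surf) = 0.
T_surf′ = T_deep − (β/α)·ΔS = 23.5 − (7.2 × 10⁻⁴/2 × 10⁻⁴)·(-0.21) = 24.256 °C.
Cooling required: 25.2 − (24.256) = 0.944 °C.

24.3 °C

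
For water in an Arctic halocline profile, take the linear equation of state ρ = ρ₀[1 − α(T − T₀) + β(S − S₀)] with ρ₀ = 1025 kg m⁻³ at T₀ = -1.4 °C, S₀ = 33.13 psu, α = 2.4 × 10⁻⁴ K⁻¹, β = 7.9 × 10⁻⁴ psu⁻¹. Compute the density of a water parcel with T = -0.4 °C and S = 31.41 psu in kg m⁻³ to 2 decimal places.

1023.36 kg m⁻³

T − T₀ = +1.0 K, S − S₀ = -1.72 psu.
Bracket = 1 − α·(+1.0) + β·(-1.72) = 1 + (-1.5988 × 10⁻³) = 0.9984012.
ρ = 1025 × 0.9984012 = 1023.36 kg m⁻³.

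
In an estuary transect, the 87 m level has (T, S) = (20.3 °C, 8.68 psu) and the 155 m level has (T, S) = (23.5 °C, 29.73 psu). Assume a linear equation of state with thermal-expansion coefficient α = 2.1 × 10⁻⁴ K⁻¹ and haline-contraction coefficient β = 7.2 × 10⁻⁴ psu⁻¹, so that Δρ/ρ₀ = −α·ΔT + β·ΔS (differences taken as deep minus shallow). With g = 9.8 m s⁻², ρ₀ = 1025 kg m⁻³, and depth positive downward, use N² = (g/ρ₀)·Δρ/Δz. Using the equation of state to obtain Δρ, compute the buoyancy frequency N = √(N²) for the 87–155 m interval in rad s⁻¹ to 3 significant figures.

ΔT = +3.2 K, ΔS = +21.05 psu (deep − shallow).
Δρ/ρ₀ = −αΔT + βΔS = -6.72 × 10⁻⁴ + 0.015156 = 0.014484, so Δρ ≈ 14.85 kg m⁻³.
N² = (g/ρ₀)·Δρ/Δz = g·(Δρ/ρ₀)/Δz = 9.8 × 0.014484 / 68 = 2.0874 × 10⁻³ s⁻².
N = √(2.0874 × 10⁻³) = 0.045688 rad s⁻¹ ≈ 0.0457 rad s⁻¹.

0.0457 rad s⁻¹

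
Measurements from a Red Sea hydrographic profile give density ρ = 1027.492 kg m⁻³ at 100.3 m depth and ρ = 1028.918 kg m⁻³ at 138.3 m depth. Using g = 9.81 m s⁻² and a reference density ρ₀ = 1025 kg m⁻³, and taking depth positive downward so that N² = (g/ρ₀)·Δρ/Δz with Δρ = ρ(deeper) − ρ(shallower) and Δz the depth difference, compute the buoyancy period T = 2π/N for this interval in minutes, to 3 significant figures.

Δρ = 1028.918 − 1027.492 = 1.426 kg m⁻³ over Δz = 138.3 − 100.3 = 38 m.
N² = (9.81/1025) × (1.426/38) = 3.5915 × 10⁻⁴ s⁻².
N = √(3.5915 × 10⁻⁴) = 0.018951 rad s⁻¹, so T = 2π/N = 331.55 s = 5.5258 min ≈ 5.53 min.

5.53 min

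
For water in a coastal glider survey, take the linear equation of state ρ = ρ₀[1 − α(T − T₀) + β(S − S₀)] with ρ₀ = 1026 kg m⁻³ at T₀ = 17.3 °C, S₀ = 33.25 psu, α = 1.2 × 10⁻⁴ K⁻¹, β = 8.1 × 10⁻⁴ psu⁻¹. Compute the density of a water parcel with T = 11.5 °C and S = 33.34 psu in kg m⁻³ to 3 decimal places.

1026.789 kg m⁻³

T − T₀ = -5.8 K, S − S₀ = +0.09 psu.
Bracket = 1 − α·(-5.8) + β·(+0.09) = 1 + (7.689 × 10⁻⁴) = 1.0007689.
ρ = 1026 × 1.0007689 = 1026.789 kg m⁻³.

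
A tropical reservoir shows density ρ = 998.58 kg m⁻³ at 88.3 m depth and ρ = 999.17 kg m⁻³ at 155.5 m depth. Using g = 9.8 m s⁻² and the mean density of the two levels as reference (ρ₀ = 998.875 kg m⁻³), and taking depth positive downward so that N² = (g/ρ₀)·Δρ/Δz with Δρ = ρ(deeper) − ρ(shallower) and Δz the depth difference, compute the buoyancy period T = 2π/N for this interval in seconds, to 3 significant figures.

677 s

Δρ = 999.17 − 998.58 = 0.59 kg m⁻³ over Δz = 155.5 − 88.3 = 67.2 m.
N² = (9.8/998.875) × (0.59/67.2) = 8.6139 × 10⁻⁵ s⁻².
N = √(8.6139 × 10⁻⁵) = 9.2811 × 10⁻³ rad s⁻¹, so T = 2π/N = 676.99 s ≈ 677 s.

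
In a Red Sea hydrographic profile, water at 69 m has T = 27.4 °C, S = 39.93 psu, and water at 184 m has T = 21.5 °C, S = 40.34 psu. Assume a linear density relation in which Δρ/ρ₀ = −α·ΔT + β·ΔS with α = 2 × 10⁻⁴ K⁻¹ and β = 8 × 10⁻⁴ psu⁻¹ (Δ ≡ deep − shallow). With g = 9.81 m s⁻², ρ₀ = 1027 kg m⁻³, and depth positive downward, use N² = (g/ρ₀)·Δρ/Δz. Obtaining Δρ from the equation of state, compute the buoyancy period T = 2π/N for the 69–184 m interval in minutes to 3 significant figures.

ΔT = -5.9 K, ΔS = +0.41 psu (deep − shallow).
Δρ/ρ₀ = −αΔT + βΔS = 1.18 × 10⁻³ + 3.28 × 10⁻⁴ = 1.508 × 10⁻³, so Δρ ≈ 1.549 kg m⁻³.
N² = (g/ρ₀)·Δρ/Δz = g·(Δρ/ρ₀)/Δz = 9.81 × 1.508 × 10⁻³ / 115 = 1.2864 × 10⁻⁴ s⁻².
N = √(1.2864 × 10⁻⁴) = 0.011342 rad s⁻¹ → T = 2π/N = 553.98 s = 9.2330 min ≈ 9.23 min.

9.23 min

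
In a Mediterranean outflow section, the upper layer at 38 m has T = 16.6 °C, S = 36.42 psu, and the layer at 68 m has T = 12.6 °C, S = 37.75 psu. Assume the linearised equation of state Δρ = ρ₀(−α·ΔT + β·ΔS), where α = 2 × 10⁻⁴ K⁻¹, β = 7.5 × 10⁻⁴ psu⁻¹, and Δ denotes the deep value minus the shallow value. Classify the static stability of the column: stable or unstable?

ΔT = 12.6 − 16.6 = -4.0 K and ΔS = 37.75 − 36.42 = +1.33 psu (deep − shallow).
−αΔT = 8.00 × 10⁻⁴; βΔS = 9.975 × 10⁻⁴; sum Δρ/ρ₀ = 1.7975 × 10⁻³.
Δρ/ρ₀ > 0, so Δρ > 0: deeper water is denser → statically stable.

stable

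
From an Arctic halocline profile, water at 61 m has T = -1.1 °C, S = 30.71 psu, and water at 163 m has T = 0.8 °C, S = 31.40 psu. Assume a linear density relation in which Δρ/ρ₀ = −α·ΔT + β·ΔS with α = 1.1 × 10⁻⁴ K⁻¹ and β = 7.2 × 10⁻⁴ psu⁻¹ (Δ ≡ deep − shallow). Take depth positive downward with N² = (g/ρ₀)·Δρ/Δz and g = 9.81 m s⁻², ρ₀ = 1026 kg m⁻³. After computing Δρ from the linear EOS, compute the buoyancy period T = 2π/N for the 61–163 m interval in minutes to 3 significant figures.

19.9 min

ΔT = +1.9 K, ΔS = +0.69 psu (deep − shallow).
Δρ/ρ₀ = −αΔT + βΔS = -2.09 × 10⁻⁴ + 4.968 × 10⁻⁴ = 2.878 × 10⁻⁴, so Δρ ≈ 0.2953 kg m⁻³.
N² = (g/ρ₀)·Δρ/Δz = g·(Δρ/ρ₀)/Δz = 9.81 × 2.878 × 10⁻⁴ / 102 = 2.7680 × 10⁻⁵ s⁻².
N = √(2.7680 × 10⁻⁵) = 5.2612 × 10⁻³ rad s⁻¹ → T = 2π/N = 1.1942 × 10³ s = 19.903 min ≈ 19.9 min.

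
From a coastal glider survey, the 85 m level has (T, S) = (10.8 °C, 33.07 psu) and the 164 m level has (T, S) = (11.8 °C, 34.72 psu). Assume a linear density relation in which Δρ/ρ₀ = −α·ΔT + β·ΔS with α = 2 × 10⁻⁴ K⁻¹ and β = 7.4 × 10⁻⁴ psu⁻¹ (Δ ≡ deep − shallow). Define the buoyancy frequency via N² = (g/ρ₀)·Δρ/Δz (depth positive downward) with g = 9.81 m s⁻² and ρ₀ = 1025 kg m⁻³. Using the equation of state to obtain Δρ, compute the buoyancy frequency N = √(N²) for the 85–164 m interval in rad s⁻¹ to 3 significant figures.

0.0113 rad s⁻¹

ΔT = +1.0 K, ΔS = +1.65 psu (deep − shallow).
Δρ/ρ₀ = −αΔT + βΔS = -2.00 × 10⁻⁴ + 1.221 × 10⁻³ = 1.021 × 10⁻³, so Δρ ≈ 1.047 kg m⁻³.
N² = (g/ρ₀)·Δρ/Δz = g·(Δρ/ρ₀)/Δz = 9.81 × 1.021 × 10⁻³ / 79 = 1.2678 × 10⁻⁴ s⁻².
N = √(1.2678 × 10⁻⁴) = 0.011260 rad s⁻¹ ≈ 0.0113 rad s⁻¹.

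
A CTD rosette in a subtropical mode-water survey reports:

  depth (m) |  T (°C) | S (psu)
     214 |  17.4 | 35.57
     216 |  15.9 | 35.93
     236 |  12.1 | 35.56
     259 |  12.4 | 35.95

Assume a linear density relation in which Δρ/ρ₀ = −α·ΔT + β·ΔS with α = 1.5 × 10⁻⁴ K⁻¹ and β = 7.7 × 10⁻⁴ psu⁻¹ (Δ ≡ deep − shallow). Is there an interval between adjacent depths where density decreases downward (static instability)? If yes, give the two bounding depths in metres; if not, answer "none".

none

Evaluate Δρ/ρ₀ = −αΔT + βΔS across each adjacent pair:
  214–216 m: −αΔT+βΔS = −(1.5 × 10⁻⁴)(-1.5)+(7.7 × 10⁻⁴)(+0.36) = 5.0 × 10⁻⁴ → stable
  216–236 m: −αΔT+βΔS = −(1.5 × 10⁻⁴)(-3.8)+(7.7 × 10⁻⁴)(-0.37) = 2.9 × 10⁻⁴ → stable
  236–259 m: −αΔT+βΔS = −(1.5 × 10⁻⁴)(+0.3)+(7.7 × 10⁻⁴)(+0.39) = 2.6 × 10⁻⁴ → stable
Every interval has Δρ > 0: the column is stably stratified throughout.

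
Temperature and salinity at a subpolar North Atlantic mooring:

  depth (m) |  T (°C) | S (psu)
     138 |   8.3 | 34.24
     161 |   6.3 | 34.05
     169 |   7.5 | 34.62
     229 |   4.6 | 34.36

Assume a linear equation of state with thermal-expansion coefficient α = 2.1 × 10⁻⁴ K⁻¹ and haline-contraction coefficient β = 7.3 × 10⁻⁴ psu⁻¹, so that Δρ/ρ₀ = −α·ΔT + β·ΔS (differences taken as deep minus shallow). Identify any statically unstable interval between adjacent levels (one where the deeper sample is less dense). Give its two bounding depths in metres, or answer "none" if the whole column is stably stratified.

none

Evaluate Δρ/ρ₀ = −αΔT + βΔS across each adjacent pair:
  138–161 m: −αΔT+βΔS = −(2.1 × 10⁻⁴)(-2.0)+(7.3 × 10⁻⁴)(-0.19) = 2.8 × 10⁻⁴ → stable
  161–169 m: −αΔT+βΔS = −(2.1 × 10⁻⁴)(+1.2)+(7.3 × 10⁻⁴)(+0.57) = 1.6 × 10⁻⁴ → stable
  169–229 m: −αΔT+βΔS = −(2.1 × 10⁻⁴)(-2.9)+(7.3 × 10⁻⁴)(-0.26) = 4.2 × 10⁻⁴ → stable
Every interval has Δρ > 0: the column is stably stratified throughout.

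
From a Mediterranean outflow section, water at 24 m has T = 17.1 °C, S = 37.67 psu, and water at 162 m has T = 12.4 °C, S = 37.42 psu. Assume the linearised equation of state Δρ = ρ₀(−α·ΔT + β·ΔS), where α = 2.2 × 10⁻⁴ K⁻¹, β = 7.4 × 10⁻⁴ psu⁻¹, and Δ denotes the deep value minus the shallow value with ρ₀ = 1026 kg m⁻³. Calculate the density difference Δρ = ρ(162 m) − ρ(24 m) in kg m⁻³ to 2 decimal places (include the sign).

ΔT = -4.7 K, ΔS = -0.25 psu (deep − shallow).
Δρ/ρ₀ = −(2.2 × 10⁻⁴)(-4.7) + (7.4 × 10⁻⁴)(-0.25) = 8.49 × 10⁻⁴.
Δρ = 1026 × (8.49 × 10⁻⁴) = +0.87 kg m⁻³.
Positive Δρ: denser below, stable.

+0.87 kg m⁻³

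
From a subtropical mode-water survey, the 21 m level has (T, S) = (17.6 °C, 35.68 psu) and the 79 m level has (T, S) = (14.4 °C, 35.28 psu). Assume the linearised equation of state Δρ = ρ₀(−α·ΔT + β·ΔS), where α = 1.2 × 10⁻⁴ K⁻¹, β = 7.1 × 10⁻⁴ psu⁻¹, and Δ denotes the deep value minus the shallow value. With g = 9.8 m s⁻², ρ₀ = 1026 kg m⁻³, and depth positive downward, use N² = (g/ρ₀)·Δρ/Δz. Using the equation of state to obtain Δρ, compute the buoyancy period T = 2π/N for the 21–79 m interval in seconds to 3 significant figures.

ΔT = -3.2 K, ΔS = -0.40 psu (deep − shallow).
Δρ/ρ₀ = −αΔT + βΔS = 3.84 × 10⁻⁴ − 2.84 × 10⁻⁴ = 1.00 × 10⁻⁴, so Δρ ≈ 0.1026 kg m⁻³.
N² = (g/ρ₀)·Δρ/Δz = g·(Δρ/ρ₀)/Δz = 9.8 × 1.00 × 10⁻⁴ / 58 = 1.6897 × 10⁻⁵ s⁻².
N = √(1.6897 × 10⁻⁵) = 4.1106 × 10⁻³ rad s⁻¹ → T = 2π/N = 1.5285 × 10³ s ≈ 1.53 × 10³ s.

1.53 × 10³ s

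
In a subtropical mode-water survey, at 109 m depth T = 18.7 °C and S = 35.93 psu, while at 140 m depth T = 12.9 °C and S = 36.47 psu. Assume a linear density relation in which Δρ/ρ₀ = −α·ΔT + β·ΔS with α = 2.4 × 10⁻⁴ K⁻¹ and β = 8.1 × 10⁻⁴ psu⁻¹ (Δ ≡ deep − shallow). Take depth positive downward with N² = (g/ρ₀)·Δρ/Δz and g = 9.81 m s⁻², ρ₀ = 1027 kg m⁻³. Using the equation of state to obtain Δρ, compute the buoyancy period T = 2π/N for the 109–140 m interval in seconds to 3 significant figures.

ΔT = -5.8 K, ΔS = +0.54 psu (deep − shallow).
Δρ/ρ₀ = −αΔT + βΔS = 1.392 × 10⁻³ + 4.374 × 10⁻⁴ = 1.8294 × 10⁻³, so Δρ ≈ 1.879 kg m⁻³.
N² = (g/ρ₀)·Δρ/Δz = g·(Δρ/ρ₀)/Δz = 9.81 × 1.8294 × 10⁻³ / 31 = 5.7892 × 10⁻⁴ s⁻².
N = √(5.7892 × 10⁻⁴) = 0.024061 rad s⁻¹ → T = 2π/N = 261.14 s ≈ 261 s.

261 s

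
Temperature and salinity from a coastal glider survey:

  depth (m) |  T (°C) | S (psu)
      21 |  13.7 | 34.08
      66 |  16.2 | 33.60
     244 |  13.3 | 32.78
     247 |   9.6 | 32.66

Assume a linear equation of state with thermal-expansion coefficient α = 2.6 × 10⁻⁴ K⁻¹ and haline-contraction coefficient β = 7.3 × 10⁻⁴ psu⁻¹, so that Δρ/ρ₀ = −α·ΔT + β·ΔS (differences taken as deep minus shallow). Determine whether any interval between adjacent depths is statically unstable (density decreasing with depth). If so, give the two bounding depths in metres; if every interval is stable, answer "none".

21–66 m

Evaluate Δρ/ρ₀ = −αΔT + βΔS across each adjacent pair:
  21–66 m: −αΔT+βΔS = −(2.6 × 10⁻⁴)(+2.5)+(7.3 × 10⁻⁴)(-0.48) = -1.0 × 10⁻³ → UNSTABLE
  66–244 m: −αΔT+βΔS = −(2.6 × 10⁻⁴)(-2.9)+(7.3 × 10⁻⁴)(-0.82) = 1.6 × 10⁻⁴ → stable
  244–247 m: −αΔT+βΔS = −(2.6 × 10⁻⁴)(-3.7)+(7.3 × 10⁻⁴)(-0.12) = 8.7 × 10⁻⁴ → stable
The 21–66 m interval has Δρ < 0: lighter water underlies denser water.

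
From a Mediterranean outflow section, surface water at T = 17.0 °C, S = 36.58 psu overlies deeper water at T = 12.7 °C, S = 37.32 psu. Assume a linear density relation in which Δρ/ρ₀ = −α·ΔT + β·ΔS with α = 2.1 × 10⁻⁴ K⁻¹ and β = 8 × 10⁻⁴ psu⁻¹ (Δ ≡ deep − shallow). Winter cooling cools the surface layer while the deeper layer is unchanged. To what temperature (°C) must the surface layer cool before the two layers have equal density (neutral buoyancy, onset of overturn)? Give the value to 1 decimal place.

9.9 °C

Neutral buoyancy requires Δρ = 0, i.e. −α(T_deep − T_surf′) + β(S_deep − S_surf) = 0.
T_surf′ = T_deep − (β/α)·ΔS = 12.7 − (8 × 10⁻⁴/2.1 × 10⁻⁴)·(+0.74) = 9.881 °C.
Cooling required: 17.0 − (9.881) = 7.119 °C.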